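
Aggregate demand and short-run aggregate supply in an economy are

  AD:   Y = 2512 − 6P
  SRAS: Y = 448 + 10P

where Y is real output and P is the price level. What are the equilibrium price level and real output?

Set AD = SRAS: 2512 − 6P = 448 + 10P, so 2064 = 16P and P = 129.
Then Y = 2512 − 6·129 = 1738.

P = 129, Y = 1738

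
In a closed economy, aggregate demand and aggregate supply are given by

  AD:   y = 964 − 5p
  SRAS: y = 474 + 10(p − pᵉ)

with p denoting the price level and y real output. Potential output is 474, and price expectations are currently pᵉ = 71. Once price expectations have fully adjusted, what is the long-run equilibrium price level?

Long-run p = 98

Short run: with pᵉ = 71, SRAS is y = 10p − 236. Setting AD = SRAS gives 1200 = 15p, so p = 80 and y = 964 − 5·80 = 564.
Output 564 is above potential 474, so over time expected prices rise and SRAS shifts left until y returns to 474.
Long run: y = 474 on the AD curve gives 474 = 964 − 5p, so p = 98.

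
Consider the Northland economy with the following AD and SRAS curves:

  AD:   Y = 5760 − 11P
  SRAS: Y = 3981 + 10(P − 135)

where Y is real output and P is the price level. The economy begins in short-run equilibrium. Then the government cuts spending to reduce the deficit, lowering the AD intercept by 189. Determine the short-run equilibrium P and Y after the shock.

P = 140, Y = 4031

This is a negative demand shock: AD shifts left.
New AD: Y = 5571 − 11P.
SRAS can be written Y = 2631 + 10P.
Set AD = SRAS: 5571 − 11P = 2631 + 10P, so 2940 = 21P and P = 140.
Y = 5571 − 11·140 = 4031.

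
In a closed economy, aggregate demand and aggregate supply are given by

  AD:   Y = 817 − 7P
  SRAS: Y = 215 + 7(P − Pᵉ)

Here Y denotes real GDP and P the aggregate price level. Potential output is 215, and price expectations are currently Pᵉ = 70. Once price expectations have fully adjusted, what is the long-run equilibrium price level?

Short run: with Pᵉ = 70, SRAS is Y = 7P − 275. Setting AD = SRAS gives 1092 = 14P, so P = 78 and Y = 817 − 7·78 = 271.
Output 271 is above potential 215, so over time expected prices rise and SRAS shifts left until Y returns to 215.
Long run: Y = 215 on the AD curve gives 215 = 817 − 7P, so P = 86.

Long-run P = 86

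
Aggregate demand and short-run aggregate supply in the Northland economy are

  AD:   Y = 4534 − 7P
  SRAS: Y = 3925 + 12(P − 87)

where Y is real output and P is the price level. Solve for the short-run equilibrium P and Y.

P = 87, Y = 3925

Write SRAS as Y = 3925 + 12P − 1044 = 2881 + 12P.
Set AD = SRAS: 4534 − 7P = 2881 + 12P, so 1653 = 19P and P = 87.
Then Y = 4534 − 7·87 = 3925.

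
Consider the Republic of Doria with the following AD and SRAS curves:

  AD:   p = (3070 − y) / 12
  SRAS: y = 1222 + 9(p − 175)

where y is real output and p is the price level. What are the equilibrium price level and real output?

p = 163, y = 1114

Write SRAS as y = 1222 + 9p − 1575 = 9p − 353.
Rearrange AD to y = 3070 − 12p.
Set AD = SRAS: 3070 − 12p = 9p − 353, so 3423 = 21p and p = 163.
Then y = 3070 − 12·163 = 1114.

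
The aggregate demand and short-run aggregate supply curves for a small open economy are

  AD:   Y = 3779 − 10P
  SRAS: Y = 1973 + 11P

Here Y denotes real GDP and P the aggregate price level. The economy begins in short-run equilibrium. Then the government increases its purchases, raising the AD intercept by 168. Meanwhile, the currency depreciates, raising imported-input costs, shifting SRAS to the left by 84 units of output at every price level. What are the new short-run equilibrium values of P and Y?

P = 98, Y = 2967

After both shocks: AD is Y = 3947 − 10P and SRAS is Y = 1889 + 11P.
Setting them equal: 2058 = 21P, so P = 98.
Y = 3947 − 10·98 = 2967.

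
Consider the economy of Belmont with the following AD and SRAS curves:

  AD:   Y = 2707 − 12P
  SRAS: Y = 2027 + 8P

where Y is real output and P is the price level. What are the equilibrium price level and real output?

Set AD = SRAS: 2707 − 12P = 2027 + 8P, so 680 = 20P and P = 34.
Then Y = 2707 − 12·34 = 2299.

P = 34, Y = 2299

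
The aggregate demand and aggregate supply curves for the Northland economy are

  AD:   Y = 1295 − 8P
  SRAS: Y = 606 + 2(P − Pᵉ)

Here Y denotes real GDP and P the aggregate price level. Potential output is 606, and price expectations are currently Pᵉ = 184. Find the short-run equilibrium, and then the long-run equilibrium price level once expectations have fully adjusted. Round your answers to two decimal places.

Short run: with Pᵉ = 184, SRAS is Y = 238 + 2P. Setting AD = SRAS gives 1057 = 10P, so P = 105.70 and Y = 1295 − 8P = 449.40.
Output 449.40 is below potential 606, so over time expected prices fall and SRAS shifts right until Y returns to 606.
Long run: Y = 606 on the AD curve gives 606 = 1295 − 8P, so P = 86.13.

Short run: P = 105.70, Y = 449.40. Long run: P = 86.13.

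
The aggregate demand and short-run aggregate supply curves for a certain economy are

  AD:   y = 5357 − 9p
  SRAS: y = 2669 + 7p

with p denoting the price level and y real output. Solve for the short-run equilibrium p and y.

p = 168, y = 3845

Set AD = SRAS: 5357 − 9p = 2669 + 7p, so 2688 = 16p and p = 168.
Then y = 5357 − 9·168 = 3845.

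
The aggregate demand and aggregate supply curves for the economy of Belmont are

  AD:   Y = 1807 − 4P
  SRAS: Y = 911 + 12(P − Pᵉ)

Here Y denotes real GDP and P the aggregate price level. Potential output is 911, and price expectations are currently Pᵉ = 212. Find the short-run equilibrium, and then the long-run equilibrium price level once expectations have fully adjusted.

Short run: P = 215, Y = 947. Long run: P = 224.

Short run: with Pᵉ = 212, SRAS is Y = 12P − 1633. Setting AD = SRAS gives 3440 = 16P, so P = 215 and Y = 1807 − 4·215 = 947.
Output 947 is above potential 911, so over time expected prices rise and SRAS shifts left until Y returns to 911.
Long run: Y = 911 on the AD curve gives 911 = 1807 − 4P, so P = 224.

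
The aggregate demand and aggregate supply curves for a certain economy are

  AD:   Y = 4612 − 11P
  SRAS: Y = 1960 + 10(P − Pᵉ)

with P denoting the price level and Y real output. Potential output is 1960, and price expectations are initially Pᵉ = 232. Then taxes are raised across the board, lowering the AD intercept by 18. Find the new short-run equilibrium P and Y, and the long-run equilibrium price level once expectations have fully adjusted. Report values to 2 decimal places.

Short run: P = 235.90, Y = 1999.05. Long run: P = 239.45.

AD shifts left: new AD is Y = 4594 − 11P. With Pᵉ = 232, SRAS is Y = 10P − 360.
Short run: 4594 − 11P = 10P − 360 gives 4954 = 21P, so P = 235.90 and Y = 4594 − 11P = 1999.05.
Y = 1999.05 is above potential 1960; expectations adjust and SRAS shifts left until Y = 1960.
Long run: on the new AD curve, 1960 = 4594 − 11P gives P = 239.45.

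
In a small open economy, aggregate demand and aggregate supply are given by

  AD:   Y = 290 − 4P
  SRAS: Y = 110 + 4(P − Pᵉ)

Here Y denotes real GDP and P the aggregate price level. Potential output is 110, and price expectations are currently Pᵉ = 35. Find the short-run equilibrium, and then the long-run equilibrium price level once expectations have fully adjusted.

Short run: with Pᵉ = 35, SRAS is Y = 4P − 30. Setting AD = SRAS gives 320 = 8P, so P = 40 and Y = 290 − 4·40 = 130.
Output 130 is above potential 110, so over time expected prices rise and SRAS shifts left until Y returns to 110.
Long run: Y = 110 on the AD curve gives 110 = 290 − 4P, so P = 45.

Short run: P = 40, Y = 130. Long run: P = 45.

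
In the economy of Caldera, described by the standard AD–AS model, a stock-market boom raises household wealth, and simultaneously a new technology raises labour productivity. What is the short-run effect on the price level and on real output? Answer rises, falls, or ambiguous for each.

Price level: ambiguous; output: rises

The first event is a positive demand shock: AD shifts right, which by itself pushes P up and Y up.
The second is a favourable supply shock: SRAS shifts right, which by itself pushes P down and Y up.
The two shocks push P in opposite directions, so the effect on P is ambiguous. Both shocks push Y up, so Y rises.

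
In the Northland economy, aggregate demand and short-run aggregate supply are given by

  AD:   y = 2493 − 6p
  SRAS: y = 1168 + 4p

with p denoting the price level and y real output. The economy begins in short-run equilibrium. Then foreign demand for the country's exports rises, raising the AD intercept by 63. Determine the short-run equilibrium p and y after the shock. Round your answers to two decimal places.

p = 138.80, y = 1723.20

This is a positive demand shock: AD shifts right.
New AD: y = 2556 − 6p.
Set AD = SRAS: 2556 − 6p = 1168 + 4p, so 1388 = 10p and p = 138.80.
Substituting into AD, y = 1723.20.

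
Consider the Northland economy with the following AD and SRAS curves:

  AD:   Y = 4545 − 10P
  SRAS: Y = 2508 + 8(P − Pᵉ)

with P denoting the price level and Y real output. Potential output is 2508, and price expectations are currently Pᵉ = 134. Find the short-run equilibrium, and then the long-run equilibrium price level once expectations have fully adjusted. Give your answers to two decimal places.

Short run: with Pᵉ = 134, SRAS is Y = 1436 + 8P. Setting AD = SRAS gives 3109 = 18P, so P = 172.72 and Y = 4545 − 10P = 2817.78.
Output 2817.78 is above potential 2508, so over time expected prices rise and SRAS shifts left until Y returns to 2508.
Long run: Y = 2508 on the AD curve gives 2508 = 4545 − 10P, so P = 203.70.

Short run: P = 172.72, Y = 2817.78. Long run: P = 203.70.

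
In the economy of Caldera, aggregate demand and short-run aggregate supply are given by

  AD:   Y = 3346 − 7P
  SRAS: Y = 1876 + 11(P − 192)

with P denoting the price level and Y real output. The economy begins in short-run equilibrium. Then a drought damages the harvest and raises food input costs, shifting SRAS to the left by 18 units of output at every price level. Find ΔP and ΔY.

ΔP = +1, ΔY = -7

This is a negative supply shock: SRAS shifts left.
New SRAS: Y = 11P − 254.
Set AD = SRAS: 3346 − 7P = 11P − 254, so 3600 = 18P and P = 200.
Y = 3346 − 7·200 = 1946.
Initially P = 199, Y = 1953, so ΔP = +1 and ΔY = -7.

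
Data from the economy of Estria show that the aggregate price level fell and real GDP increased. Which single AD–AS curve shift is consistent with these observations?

P fell and Y rose. An AD shift moves P and Y in the same direction; an SRAS shift moves them in opposite directions.
Here P and Y moved in opposite directions, so the SRAS curve shifted.
Since Y rose, SRAS shifted right.

SRAS shifted right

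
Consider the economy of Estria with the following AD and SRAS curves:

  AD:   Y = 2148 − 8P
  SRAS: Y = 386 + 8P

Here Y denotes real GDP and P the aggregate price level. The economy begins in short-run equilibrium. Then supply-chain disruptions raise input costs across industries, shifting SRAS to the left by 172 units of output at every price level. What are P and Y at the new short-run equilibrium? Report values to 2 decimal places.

This is a negative supply shock: SRAS shifts left.
New SRAS: Y = 214 + 8P.
Set AD = SRAS: 2148 − 8P = 214 + 8P, so 1934 = 16P and P = 120.88.
Substituting into AD, Y = 1181.00.

P = 120.88, Y = 1181.00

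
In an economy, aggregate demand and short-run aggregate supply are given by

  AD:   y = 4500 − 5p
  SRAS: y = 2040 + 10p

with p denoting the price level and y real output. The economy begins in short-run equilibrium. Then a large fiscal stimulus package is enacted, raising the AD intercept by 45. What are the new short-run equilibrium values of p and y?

This is a positive demand shock: AD shifts right.
New AD: y = 4545 − 5p.
Set AD = SRAS: 4545 − 5p = 2040 + 10p, so 2505 = 15p and p = 167.
y = 4545 − 5·167 = 3710.

p = 167, y = 3710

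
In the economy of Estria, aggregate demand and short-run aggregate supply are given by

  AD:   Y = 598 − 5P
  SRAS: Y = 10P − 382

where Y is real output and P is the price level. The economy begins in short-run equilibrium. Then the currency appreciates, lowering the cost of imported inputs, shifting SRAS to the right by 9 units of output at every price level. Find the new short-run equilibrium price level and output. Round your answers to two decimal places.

This is a positive supply shock: SRAS shifts right.
New SRAS: Y = 10P − 373.
Set AD = SRAS: 598 − 5P = 10P − 373, so 971 = 15P and P = 64.73.
Substituting into AD, Y = 274.33.

P = 64.73, Y = 274.33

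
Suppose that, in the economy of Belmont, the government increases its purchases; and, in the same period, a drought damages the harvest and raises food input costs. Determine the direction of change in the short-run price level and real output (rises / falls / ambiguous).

The first event is a positive demand shock: AD shifts right, which by itself pushes P up and Y up.
The second is an adverse supply shock: SRAS shifts left, which by itself pushes P up and Y down.
Both shocks push P up, so P rises. The two shocks push Y in opposite directions, so the effect on Y is ambiguous.

Price level: rises; output: ambiguous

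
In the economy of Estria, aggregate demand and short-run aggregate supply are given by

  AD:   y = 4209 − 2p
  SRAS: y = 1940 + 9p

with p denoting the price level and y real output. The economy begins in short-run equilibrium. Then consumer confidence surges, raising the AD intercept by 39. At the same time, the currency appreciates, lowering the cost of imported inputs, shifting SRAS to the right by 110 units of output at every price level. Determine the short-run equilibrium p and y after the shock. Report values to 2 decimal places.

p = 199.82, y = 3848.36

After both shocks: AD is y = 4248 − 2p and SRAS is y = 2050 + 9p.
Setting them equal: 2198 = 11p, so p = 199.82.
Substituting into AD, y = 3848.36.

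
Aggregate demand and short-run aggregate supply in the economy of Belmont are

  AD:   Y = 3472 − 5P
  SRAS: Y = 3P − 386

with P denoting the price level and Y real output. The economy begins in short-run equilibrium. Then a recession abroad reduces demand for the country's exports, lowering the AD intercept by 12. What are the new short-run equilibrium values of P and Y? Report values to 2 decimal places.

P = 480.75, Y = 1056.25

This is a negative demand shock: AD shifts left.
New AD: Y = 3460 − 5P.
Set AD = SRAS: 3460 − 5P = 3P − 386, so 3846 = 8P and P = 480.75.
Substituting into AD, Y = 1056.25.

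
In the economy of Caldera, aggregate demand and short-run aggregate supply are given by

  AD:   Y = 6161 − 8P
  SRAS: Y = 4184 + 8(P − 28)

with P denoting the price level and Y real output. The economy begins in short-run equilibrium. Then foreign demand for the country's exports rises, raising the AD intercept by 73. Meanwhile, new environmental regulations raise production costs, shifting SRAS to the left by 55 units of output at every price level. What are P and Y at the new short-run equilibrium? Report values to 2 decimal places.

P = 145.56, Y = 5069.50

After both shocks: AD is Y = 6234 − 8P and SRAS is Y = 3905 + 8P.
Setting them equal: 2329 = 16P, so P = 145.56.
Substituting into AD, Y = 5069.50.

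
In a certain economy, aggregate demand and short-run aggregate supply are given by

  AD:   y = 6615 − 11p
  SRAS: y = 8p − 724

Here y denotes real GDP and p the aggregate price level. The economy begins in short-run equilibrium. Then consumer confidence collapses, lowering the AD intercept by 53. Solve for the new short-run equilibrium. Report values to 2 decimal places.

This is a negative demand shock: AD shifts left.
New AD: y = 6562 − 11p.
Set AD = SRAS: 6562 − 11p = 8p − 724, so 7286 = 19p and p = 383.47.
Substituting into AD, y = 2343.79.

p = 383.47, y = 2343.79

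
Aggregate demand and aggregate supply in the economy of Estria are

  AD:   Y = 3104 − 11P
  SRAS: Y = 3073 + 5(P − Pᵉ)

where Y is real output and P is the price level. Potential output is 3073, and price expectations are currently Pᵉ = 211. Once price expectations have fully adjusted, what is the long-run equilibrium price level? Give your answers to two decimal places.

Long-run P = 2.82

Short run: with Pᵉ = 211, SRAS is Y = 2018 + 5P. Setting AD = SRAS gives 1086 = 16P, so P = 67.88 and Y = 3104 − 11P = 2357.38.
Output 2357.38 is below potential 3073, so over time expected prices fall and SRAS shifts right until Y returns to 3073.
Long run: Y = 3073 on the AD curve gives 3073 = 3104 − 11P, so P = 2.82.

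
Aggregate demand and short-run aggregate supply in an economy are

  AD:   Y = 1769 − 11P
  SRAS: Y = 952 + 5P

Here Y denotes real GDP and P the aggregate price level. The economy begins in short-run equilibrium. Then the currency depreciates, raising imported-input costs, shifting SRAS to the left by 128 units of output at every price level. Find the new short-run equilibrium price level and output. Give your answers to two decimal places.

P = 59.06, Y = 1119.31

This is a negative supply shock: SRAS shifts left.
New SRAS: Y = 824 + 5P.
Set AD = SRAS: 1769 − 11P = 824 + 5P, so 945 = 16P and P = 59.06.
Substituting into AD, Y = 1119.31.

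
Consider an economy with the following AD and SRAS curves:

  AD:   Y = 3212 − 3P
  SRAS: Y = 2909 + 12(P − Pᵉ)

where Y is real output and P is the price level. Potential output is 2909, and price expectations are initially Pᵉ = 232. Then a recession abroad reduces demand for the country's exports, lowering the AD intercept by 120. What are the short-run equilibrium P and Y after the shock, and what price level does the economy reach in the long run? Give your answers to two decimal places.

AD shifts left: new AD is Y = 3092 − 3P. With Pᵉ = 232, SRAS is Y = 125 + 12P.
Short run: 3092 − 3P = 125 + 12P gives 2967 = 15P, so P = 197.80 and Y = 3092 − 3P = 2498.60.
Y = 2498.60 is below potential 2909; expectations adjust and SRAS shifts right until Y = 2909.
Long run: on the new AD curve, 2909 = 3092 − 3P gives P = 61.00.

Short run: P = 197.80, Y = 2498.60. Long run: P = 61.00.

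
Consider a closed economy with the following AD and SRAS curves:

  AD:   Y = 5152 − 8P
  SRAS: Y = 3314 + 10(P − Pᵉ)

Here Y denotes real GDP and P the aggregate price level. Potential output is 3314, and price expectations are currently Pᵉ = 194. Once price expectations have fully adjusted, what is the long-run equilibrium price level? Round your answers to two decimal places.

Long-run P = 229.75

Short run: with Pᵉ = 194, SRAS is Y = 1374 + 10P. Setting AD = SRAS gives 3778 = 18P, so P = 209.89 and Y = 5152 − 8P = 3472.89.
Output 3472.89 is above potential 3314, so over time expected prices rise and SRAS shifts left until Y returns to 3314.
Long run: Y = 3314 on the AD curve gives 3314 = 5152 − 8P, so P = 229.75.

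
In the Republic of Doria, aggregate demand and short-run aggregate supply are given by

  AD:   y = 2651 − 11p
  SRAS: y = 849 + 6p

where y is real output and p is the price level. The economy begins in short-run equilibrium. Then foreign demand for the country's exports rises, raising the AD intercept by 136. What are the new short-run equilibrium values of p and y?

This is a positive demand shock: AD shifts right.
New AD: y = 2787 − 11p.
Set AD = SRAS: 2787 − 11p = 849 + 6p, so 1938 = 17p and p = 114.
y = 2787 − 11·114 = 1533.

p = 114, y = 1533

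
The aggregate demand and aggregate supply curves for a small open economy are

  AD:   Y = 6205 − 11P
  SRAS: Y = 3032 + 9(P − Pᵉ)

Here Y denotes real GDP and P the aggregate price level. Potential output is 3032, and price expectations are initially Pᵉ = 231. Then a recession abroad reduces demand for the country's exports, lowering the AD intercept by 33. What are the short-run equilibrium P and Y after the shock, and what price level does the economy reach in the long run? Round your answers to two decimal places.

AD shifts left: new AD is Y = 6172 − 11P. With Pᵉ = 231, SRAS is Y = 953 + 9P.
Short run: 6172 − 11P = 953 + 9P gives 5219 = 20P, so P = 260.95 and Y = 6172 − 11P = 3301.55.
Y = 3301.55 is above potential 3032; expectations adjust and SRAS shifts left until Y = 3032.
Long run: on the new AD curve, 3032 = 6172 − 11P gives P = 285.45.

Short run: P = 260.95, Y = 3301.55. Long run: P = 285.45.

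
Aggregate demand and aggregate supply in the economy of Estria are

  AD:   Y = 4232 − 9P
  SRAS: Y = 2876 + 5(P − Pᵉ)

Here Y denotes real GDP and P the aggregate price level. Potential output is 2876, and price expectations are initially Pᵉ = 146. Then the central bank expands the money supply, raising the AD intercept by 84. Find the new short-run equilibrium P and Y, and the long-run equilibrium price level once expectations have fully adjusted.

AD shifts right: new AD is Y = 4316 − 9P. With Pᵉ = 146, SRAS is Y = 2146 + 5P.
Short run: 4316 − 9P = 2146 + 5P gives 2170 = 14P, so P = 155 and Y = 4316 − 9·155 = 2921.
Y = 2921 is above potential 2876; expectations adjust and SRAS shifts left until Y = 2876.
Long run: on the new AD curve, 2876 = 4316 − 9P gives P = 160.

Short run: P = 155, Y = 2921. Long run: P = 160.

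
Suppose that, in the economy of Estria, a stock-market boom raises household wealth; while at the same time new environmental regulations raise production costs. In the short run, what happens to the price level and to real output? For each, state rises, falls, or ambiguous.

The first event is a positive demand shock: AD shifts right, which by itself pushes P up and Y up.
The second is an adverse supply shock: SRAS shifts left, which by itself pushes P up and Y down.
Both shocks push P up, so P rises. The two shocks push Y in opposite directions, so the effect on Y is ambiguous.

Price level: rises; output: ambiguous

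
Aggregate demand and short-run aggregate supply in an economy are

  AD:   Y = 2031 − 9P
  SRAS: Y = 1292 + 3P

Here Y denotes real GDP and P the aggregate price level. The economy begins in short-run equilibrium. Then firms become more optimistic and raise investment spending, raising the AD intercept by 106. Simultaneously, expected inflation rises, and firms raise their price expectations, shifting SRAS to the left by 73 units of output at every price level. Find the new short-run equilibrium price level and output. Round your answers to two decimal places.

After both shocks: AD is Y = 2137 − 9P and SRAS is Y = 1219 + 3P.
Setting them equal: 918 = 12P, so P = 76.50.
Substituting into AD, Y = 1448.50.

P = 76.50, Y = 1448.50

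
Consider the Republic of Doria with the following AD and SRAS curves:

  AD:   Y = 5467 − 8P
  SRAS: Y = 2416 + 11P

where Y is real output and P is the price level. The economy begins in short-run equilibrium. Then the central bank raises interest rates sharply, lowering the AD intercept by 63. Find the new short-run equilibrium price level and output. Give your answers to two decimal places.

P = 157.26, Y = 4145.89

This is a negative demand shock: AD shifts left.
New AD: Y = 5404 − 8P.
Set AD = SRAS: 5404 − 8P = 2416 + 11P, so 2988 = 19P and P = 157.26.
Substituting into AD, Y = 4145.89.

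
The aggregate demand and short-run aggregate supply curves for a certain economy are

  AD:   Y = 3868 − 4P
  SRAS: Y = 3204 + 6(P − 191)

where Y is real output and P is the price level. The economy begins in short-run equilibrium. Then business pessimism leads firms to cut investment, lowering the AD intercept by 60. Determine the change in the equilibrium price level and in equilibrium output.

This is a negative demand shock: AD shifts left.
New AD: Y = 3808 − 4P.
SRAS can be written Y = 2058 + 6P.
Set AD = SRAS: 3808 − 4P = 2058 + 6P, so 1750 = 10P and P = 175.
Y = 3808 − 4·175 = 3108.
Initially P = 181, Y = 3144, so ΔP = -6 and ΔY = -36.

ΔP = -6, ΔY = -36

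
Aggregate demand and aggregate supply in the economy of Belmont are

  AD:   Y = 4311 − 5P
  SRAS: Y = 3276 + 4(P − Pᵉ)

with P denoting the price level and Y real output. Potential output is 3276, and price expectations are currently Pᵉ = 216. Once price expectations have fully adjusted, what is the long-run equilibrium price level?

Short run: with Pᵉ = 216, SRAS is Y = 2412 + 4P. Setting AD = SRAS gives 1899 = 9P, so P = 211 and Y = 4311 − 5·211 = 3256.
Output 3256 is below potential 3276, so over time expected prices fall and SRAS shifts right until Y returns to 3276.
Long run: Y = 3276 on the AD curve gives 3276 = 4311 − 5P, so P = 207.

Long-run P = 207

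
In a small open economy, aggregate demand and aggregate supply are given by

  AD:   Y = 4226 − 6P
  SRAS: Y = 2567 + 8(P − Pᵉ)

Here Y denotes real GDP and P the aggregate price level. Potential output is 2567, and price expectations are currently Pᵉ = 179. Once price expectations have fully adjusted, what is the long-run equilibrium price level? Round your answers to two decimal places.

Short run: with Pᵉ = 179, SRAS is Y = 1135 + 8P. Setting AD = SRAS gives 3091 = 14P, so P = 220.79 and Y = 4226 − 6P = 2901.29.
Output 2901.29 is above potential 2567, so over time expected prices rise and SRAS shifts left until Y returns to 2567.
Long run: Y = 2567 on the AD curve gives 2567 = 4226 − 6P, so P = 276.50.

Long-run P = 276.50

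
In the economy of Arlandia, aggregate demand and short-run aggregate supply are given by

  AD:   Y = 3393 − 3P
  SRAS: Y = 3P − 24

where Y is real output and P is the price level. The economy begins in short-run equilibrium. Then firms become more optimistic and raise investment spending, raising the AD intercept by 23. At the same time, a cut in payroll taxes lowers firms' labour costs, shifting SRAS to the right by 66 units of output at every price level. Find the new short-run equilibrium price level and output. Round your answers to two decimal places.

After both shocks: AD is Y = 3416 − 3P and SRAS is Y = 42 + 3P.
Setting them equal: 3374 = 6P, so P = 562.33.
Substituting into AD, Y = 1729.00.

P = 562.33, Y = 1729.00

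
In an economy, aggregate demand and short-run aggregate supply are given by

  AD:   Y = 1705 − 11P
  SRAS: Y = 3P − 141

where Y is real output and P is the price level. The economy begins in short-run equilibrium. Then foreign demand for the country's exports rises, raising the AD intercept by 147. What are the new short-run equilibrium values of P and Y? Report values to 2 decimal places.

This is a positive demand shock: AD shifts right.
New AD: Y = 1852 − 11P.
Set AD = SRAS: 1852 − 11P = 3P − 141, so 1993 = 14P and P = 142.36.
Substituting into AD, Y = 286.07.

P = 142.36, Y = 286.07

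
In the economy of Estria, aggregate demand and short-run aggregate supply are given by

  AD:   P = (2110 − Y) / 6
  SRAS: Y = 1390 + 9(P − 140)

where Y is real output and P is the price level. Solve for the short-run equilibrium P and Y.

P = 132, Y = 1318

Write SRAS as Y = 1390 + 9P − 1260 = 130 + 9P.
Rearrange AD to Y = 2110 − 6P.
Set AD = SRAS: 2110 − 6P = 130 + 9P, so 1980 = 15P and P = 132.
Then Y = 2110 − 6·132 = 1318.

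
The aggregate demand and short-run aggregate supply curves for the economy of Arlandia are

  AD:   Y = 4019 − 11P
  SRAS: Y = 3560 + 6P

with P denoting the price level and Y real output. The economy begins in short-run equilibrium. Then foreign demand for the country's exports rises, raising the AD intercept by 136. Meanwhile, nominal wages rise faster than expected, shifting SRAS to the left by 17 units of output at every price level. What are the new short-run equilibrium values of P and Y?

P = 36, Y = 3759

After both shocks: AD is Y = 4155 − 11P and SRAS is Y = 3543 + 6P.
Setting them equal: 612 = 17P, so P = 36.
Y = 4155 − 11·36 = 3759.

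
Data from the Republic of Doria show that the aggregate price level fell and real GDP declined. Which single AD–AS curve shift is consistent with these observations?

P fell and Y fell. An AD shift moves P and Y in the same direction; an SRAS shift moves them in opposite directions.
Here P and Y moved in the same direction, so the AD curve shifted.
Since Y fell, AD shifted left.

AD shifted left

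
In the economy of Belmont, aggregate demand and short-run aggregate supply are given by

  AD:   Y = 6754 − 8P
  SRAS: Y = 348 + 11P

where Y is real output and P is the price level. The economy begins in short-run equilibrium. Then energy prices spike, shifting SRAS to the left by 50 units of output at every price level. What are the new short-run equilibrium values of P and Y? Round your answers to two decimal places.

This is a negative supply shock: SRAS shifts left.
New SRAS: Y = 298 + 11P.
Set AD = SRAS: 6754 − 8P = 298 + 11P, so 6456 = 19P and P = 339.79.
Substituting into AD, Y = 4035.68.

P = 339.79, Y = 4035.68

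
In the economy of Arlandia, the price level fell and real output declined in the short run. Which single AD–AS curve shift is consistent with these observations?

AD shifted left

P fell and Y fell. An AD shift moves P and Y in the same direction; an SRAS shift moves them in opposite directions.
Here P and Y moved in the same direction, so the AD curve shifted.
Since Y fell, AD shifted left.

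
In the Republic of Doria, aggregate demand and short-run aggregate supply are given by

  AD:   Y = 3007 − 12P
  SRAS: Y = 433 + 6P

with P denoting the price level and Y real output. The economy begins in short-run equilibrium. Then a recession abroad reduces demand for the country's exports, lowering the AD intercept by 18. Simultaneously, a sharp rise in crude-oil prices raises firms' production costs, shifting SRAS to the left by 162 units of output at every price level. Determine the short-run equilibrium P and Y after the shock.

After both shocks: AD is Y = 2989 − 12P and SRAS is Y = 271 + 6P.
Setting them equal: 2718 = 18P, so P = 151.
Y = 2989 − 12·151 = 1177.

P = 151, Y = 1177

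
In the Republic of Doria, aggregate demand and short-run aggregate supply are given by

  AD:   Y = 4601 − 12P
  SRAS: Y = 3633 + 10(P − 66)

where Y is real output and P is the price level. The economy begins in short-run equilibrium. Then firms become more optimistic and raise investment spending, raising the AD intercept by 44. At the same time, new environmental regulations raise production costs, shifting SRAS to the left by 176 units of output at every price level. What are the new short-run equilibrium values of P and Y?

P = 84, Y = 3637

After both shocks: AD is Y = 4645 − 12P and SRAS is Y = 2797 + 10P.
Setting them equal: 1848 = 22P, so P = 84.
Y = 4645 − 12·84 = 3637.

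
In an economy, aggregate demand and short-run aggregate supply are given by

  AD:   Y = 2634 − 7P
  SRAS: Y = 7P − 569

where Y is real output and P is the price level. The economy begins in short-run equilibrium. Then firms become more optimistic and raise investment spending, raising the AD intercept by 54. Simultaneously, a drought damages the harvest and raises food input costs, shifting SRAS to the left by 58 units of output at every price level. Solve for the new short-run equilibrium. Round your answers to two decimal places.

P = 236.79, Y = 1030.50

After both shocks: AD is Y = 2688 − 7P and SRAS is Y = 7P − 627.
Setting them equal: 3315 = 14P, so P = 236.79.
Substituting into AD, Y = 1030.50.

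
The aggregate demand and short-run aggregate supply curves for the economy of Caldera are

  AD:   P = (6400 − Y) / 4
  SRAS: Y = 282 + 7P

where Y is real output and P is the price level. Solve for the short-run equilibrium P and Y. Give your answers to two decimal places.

P = 556.18, Y = 4175.27

Rearrange AD to Y = 6400 − 4P.
Set AD = SRAS: 6400 − 4P = 282 + 7P, so 6118 = 11P and P = 556.18.
Substituting into AD, Y = 6400 − 4P = 4175.27.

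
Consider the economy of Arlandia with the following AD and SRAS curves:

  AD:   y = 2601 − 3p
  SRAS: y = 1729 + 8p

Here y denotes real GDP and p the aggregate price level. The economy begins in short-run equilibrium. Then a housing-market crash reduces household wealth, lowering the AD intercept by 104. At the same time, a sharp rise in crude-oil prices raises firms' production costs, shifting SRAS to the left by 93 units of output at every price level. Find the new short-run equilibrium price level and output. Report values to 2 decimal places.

After both shocks: AD is y = 2497 − 3p and SRAS is y = 1636 + 8p.
Setting them equal: 861 = 11p, so p = 78.27.
Substituting into AD, y = 2262.18.

p = 78.27, y = 2262.18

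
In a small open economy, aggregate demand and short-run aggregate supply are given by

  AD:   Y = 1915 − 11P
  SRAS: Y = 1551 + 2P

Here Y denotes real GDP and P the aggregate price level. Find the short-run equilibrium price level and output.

P = 28, Y = 1607

Set AD = SRAS: 1915 − 11P = 1551 + 2P, so 364 = 13P and P = 28.
Then Y = 1915 − 11·28 = 1607.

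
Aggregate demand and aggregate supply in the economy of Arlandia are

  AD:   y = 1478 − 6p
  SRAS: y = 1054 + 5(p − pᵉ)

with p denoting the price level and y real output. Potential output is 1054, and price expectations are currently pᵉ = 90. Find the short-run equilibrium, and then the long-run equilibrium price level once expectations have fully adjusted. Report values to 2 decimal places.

Short run: with pᵉ = 90, SRAS is y = 604 + 5p. Setting AD = SRAS gives 874 = 11p, so p = 79.45 and y = 1478 − 6p = 1001.27.
Output 1001.27 is below potential 1054, so over time expected prices fall and SRAS shifts right until y returns to 1054.
Long run: y = 1054 on the AD curve gives 1054 = 1478 − 6p, so p = 70.67.

Short run: p = 79.45, y = 1001.27. Long run: p = 70.67.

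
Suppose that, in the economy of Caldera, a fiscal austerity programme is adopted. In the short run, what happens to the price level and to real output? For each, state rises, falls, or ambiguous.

Price level: falls; output: falls

This is a negative demand shock: AD shifts left.
Moving along the upward-sloping SRAS curve, P falls and Y falls.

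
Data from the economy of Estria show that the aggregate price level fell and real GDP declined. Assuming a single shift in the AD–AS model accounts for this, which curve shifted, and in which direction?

AD shifted left

P fell and Y fell. An AD shift moves P and Y in the same direction; an SRAS shift moves them in opposite directions.
Here P and Y moved in the same direction, so the AD curve shifted.
Since Y fell, AD shifted left.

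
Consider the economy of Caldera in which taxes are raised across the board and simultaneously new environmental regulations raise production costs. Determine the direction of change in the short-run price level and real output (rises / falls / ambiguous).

Price level: ambiguous; output: falls

The first event is a negative demand shock: AD shifts left, which by itself pushes P down and Y down.
The second is an adverse supply shock: SRAS shifts left, which by itself pushes P up and Y down.
The two shocks push P in opposite directions, so the effect on P is ambiguous. Both shocks push Y down, so Y falls.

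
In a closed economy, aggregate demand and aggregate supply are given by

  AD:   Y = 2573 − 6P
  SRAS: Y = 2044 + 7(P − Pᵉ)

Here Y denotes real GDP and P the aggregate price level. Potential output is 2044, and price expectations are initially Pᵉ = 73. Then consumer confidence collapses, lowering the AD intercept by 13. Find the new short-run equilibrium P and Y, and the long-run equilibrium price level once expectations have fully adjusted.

Short run: P = 79, Y = 2086. Long run: P = 86.

AD shifts left: new AD is Y = 2560 − 6P. With Pᵉ = 73, SRAS is Y = 1533 + 7P.
Short run: 2560 − 6P = 1533 + 7P gives 1027 = 13P, so P = 79 and Y = 2560 − 6·79 = 2086.
Y = 2086 is above potential 2044; expectations adjust and SRAS shifts left until Y = 2044.
Long run: on the new AD curve, 2044 = 2560 − 6P gives P = 86.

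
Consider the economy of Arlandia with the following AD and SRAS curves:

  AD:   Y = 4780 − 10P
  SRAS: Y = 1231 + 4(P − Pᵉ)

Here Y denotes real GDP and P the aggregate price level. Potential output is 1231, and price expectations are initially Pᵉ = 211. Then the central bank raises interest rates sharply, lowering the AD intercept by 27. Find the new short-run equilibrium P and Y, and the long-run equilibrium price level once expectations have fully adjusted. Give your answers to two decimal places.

Short run: P = 311.86, Y = 1634.43. Long run: P = 352.20.

AD shifts left: new AD is Y = 4753 − 10P. With Pᵉ = 211, SRAS is Y = 387 + 4P.
Short run: 4753 − 10P = 387 + 4P gives 4366 = 14P, so P = 311.86 and Y = 4753 − 10P = 1634.43.
Y = 1634.43 is above potential 1231; expectations adjust and SRAS shifts left until Y = 1231.
Long run: on the new AD curve, 1231 = 4753 − 10P gives P = 352.20.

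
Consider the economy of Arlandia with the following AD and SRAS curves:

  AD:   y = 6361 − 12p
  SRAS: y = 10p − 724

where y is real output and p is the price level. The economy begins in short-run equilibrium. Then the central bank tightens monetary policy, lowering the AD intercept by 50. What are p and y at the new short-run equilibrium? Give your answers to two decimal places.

p = 319.77, y = 2473.73

This is a negative demand shock: AD shifts left.
New AD: y = 6311 − 12p.
Set AD = SRAS: 6311 − 12p = 10p − 724, so 7035 = 22p and p = 319.77.
Substituting into AD, y = 2473.73.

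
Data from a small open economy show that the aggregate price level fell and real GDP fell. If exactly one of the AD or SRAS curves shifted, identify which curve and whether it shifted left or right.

AD shifted left

P fell and Y fell. An AD shift moves P and Y in the same direction; an SRAS shift moves them in opposite directions.
Here P and Y moved in the same direction, so the AD curve shifted.
Since Y fell, AD shifted left.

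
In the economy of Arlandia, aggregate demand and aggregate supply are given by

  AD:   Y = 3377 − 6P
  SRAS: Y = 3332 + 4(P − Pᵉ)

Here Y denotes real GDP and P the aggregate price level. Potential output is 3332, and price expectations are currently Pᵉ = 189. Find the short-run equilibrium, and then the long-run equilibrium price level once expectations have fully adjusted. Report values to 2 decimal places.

Short run: P = 80.10, Y = 2896.40. Long run: P = 7.50.

Short run: with Pᵉ = 189, SRAS is Y = 2576 + 4P. Setting AD = SRAS gives 801 = 10P, so P = 80.10 and Y = 3377 − 6P = 2896.40.
Output 2896.40 is below potential 3332, so over time expected prices fall and SRAS shifts right until Y returns to 3332.
Long run: Y = 3332 on the AD curve gives 3332 = 3377 − 6P, so P = 7.50.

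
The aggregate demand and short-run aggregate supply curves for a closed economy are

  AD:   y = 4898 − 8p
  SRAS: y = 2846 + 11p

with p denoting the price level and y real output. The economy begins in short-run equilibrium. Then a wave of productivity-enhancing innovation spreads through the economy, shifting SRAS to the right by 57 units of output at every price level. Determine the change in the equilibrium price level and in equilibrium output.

Δp = -3, Δy = +24

This is a positive supply shock: SRAS shifts right.
New SRAS: y = 2903 + 11p.
Set AD = SRAS: 4898 − 8p = 2903 + 11p, so 1995 = 19p and p = 105.
y = 4898 − 8·105 = 4058.
Initially p = 108, y = 4034, so Δp = -3 and Δy = +24.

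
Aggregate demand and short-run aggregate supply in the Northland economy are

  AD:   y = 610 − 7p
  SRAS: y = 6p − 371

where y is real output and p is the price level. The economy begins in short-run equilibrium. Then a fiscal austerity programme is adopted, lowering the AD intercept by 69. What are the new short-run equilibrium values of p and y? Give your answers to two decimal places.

This is a negative demand shock: AD shifts left.
New AD: y = 541 − 7p.
Set AD = SRAS: 541 − 7p = 6p − 371, so 912 = 13p and p = 70.15.
Substituting into AD, y = 49.92.

p = 70.15, y = 49.92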